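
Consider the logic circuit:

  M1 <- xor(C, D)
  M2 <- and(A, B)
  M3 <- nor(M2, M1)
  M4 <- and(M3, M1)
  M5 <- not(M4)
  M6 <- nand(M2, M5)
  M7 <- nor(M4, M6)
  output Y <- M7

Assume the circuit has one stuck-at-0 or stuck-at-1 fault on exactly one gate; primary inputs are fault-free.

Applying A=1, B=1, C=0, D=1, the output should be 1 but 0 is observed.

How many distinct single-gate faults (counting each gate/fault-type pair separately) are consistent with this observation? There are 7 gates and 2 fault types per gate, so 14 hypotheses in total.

6

Fault-free: M1=1, M2=1, M3=0, M4=0, M5=1, M6=0, M7=1 → 1. Observed 0.
  M1 stuck-at-0: output 1 ✗
  M1 stuck-at-1: output 1 ✗
  M2 stuck-at-0: output 0 ✓
  M2 stuck-at-1: output 1 ✗
  M3 stuck-at-0: output 1 ✗
  M3 stuck-at-1: output 0 ✓
  M4 stuck-at-0: output 1 ✗
  M4 stuck-at-1: output 0 ✓
  M5 stuck-at-0: output 0 ✓
  M5 stuck-at-1: output 1 ✗
  M6 stuck-at-0: output 1 ✗
  M6 stuck-at-1: output 0 ✓
  M7 stuck-at-0: output 0 ✓
  M7 stuck-at-1: output 1 ✗
Consistent faults: {M2 stuck-at-0, M3 stuck-at-1, M4 stuck-at-1, M5 stuck-at-0, M6 stuck-at-1, M7 stuck-at-0} — 6 in all.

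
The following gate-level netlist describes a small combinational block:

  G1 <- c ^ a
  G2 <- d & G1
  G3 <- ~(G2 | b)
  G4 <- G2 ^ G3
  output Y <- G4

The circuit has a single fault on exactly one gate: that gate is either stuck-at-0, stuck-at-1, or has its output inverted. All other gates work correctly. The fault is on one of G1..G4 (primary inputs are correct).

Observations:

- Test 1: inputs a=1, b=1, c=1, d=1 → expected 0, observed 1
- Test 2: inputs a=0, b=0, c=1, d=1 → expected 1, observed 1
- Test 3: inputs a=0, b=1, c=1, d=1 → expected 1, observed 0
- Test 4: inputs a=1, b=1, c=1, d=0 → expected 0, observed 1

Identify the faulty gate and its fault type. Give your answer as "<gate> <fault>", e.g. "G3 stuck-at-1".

Fault-free values for test 1 (a=1, b=1, c=1, d=1): G1=0, G2=0, G3=0, G4=0, giving Y=0. Observed 1.
Test 1: faults giving observed 1 are {G1 stuck-at-1, G1 inverted output, G2 stuck-at-1, G2 inverted output, G3 stuck-at-1, G3 inverted output, G4 stuck-at-1, G4 inverted output}.
Test 2 (a=0, b=0, c=1, d=1): fault-free G1=1, G2=1, G3=0, G4=1 → 1; observed 1. Eliminates G3 stuck-at-1, G3 inverted output, G4 inverted output.
Test 3 (a=0, b=1, c=1, d=1): fault-free G1=1, G2=1, G3=0, G4=1 → 1; observed 0. Eliminates G1 stuck-at-1, G2 stuck-at-1, G4 stuck-at-1.
Test 4 (a=1, b=1, c=1, d=0): fault-free G1=0, G2=0, G3=0, G4=0 → 0; observed 1. Eliminates G1 inverted output.
Only G2 inverted output is consistent with every test.

G2 inverted output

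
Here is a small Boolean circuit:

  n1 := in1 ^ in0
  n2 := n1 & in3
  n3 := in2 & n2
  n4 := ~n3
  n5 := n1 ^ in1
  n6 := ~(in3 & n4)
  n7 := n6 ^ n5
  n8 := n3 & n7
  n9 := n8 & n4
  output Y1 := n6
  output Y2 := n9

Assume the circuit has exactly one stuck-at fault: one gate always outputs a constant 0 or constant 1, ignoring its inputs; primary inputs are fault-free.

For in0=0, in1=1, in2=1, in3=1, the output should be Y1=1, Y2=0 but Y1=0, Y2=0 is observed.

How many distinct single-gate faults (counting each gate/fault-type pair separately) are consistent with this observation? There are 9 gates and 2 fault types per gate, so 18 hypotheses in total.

Fault-free: n1=1, n2=1, n3=1, n4=0, n5=0, n6=1, n7=1, n8=1, n9=0 → Y1=1, Y2=0. Observed Y1=0, Y2=0.
  n1: stuck-at-0 ✓; others ✗
  n2: stuck-at-0 ✓; others ✗
  n3: stuck-at-0 ✓; others ✗
  n4: stuck-at-1 ✓; others ✗
  n5: none of the 2 fault types match ✗
  n6: stuck-at-0 ✓; others ✗
  n7: none of the 2 fault types match ✗
  n8: none of the 2 fault types match ✗
  n9: none of the 2 fault types match ✗
Consistent faults: {n1 stuck-at-0, n2 stuck-at-0, n3 stuck-at-0, n4 stuck-at-1, n6 stuck-at-0} — 5 in all.

5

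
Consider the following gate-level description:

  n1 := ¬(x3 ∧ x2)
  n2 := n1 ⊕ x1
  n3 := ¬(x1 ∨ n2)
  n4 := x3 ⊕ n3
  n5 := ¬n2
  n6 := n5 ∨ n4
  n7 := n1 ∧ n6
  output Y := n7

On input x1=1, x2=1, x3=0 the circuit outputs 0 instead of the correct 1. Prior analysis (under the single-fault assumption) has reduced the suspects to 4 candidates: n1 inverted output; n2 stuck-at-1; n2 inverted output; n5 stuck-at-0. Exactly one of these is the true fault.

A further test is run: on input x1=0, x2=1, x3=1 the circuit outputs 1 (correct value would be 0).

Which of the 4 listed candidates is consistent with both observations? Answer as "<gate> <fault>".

n1 inverted output

Evaluate each candidate on input x1=0, x2=1, x3=1:
  n1 inverted output: n1=1 [inverted output], n2=1, n3=0, n4=1, n5=0, n6=1, n7=1 → 1 — matches
  n2 stuck-at-1: n1=0, n2=1 [stuck-at-1], n3=0, n4=1, n5=0, n6=1, n7=0 → 0 — eliminated
  n2 inverted output: n1=0, n2=1 [inverted output], n3=0, n4=1, n5=0, n6=1, n7=0 → 0 — eliminated
  n5 stuck-at-0: n1=0, n2=0, n3=1, n4=0, n5=0 [stuck-at-0], n6=0, n7=0 → 0 — eliminated
Only n1 inverted output reproduces the observed 1.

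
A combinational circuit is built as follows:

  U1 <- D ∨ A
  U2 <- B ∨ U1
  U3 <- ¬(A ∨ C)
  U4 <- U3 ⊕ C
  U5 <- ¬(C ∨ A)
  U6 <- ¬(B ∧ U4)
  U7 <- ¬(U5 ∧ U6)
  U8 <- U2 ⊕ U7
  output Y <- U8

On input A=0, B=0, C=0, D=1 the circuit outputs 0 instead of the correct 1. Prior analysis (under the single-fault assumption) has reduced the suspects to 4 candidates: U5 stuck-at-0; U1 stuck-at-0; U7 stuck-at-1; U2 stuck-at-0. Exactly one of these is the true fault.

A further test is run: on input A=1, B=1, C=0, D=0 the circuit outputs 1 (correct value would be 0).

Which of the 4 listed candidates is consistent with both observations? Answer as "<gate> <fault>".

Evaluate each candidate on input A=1, B=1, C=0, D=0:
  U5 stuck-at-0: U1=1, U2=1, U3=0, U4=0, U5=0 [stuck-at-0], U6=1, U7=1, U8=0 → 0 — eliminated
  U1 stuck-at-0: U1=0 [stuck-at-0], U2=1, U3=0, U4=0, U5=0, U6=1, U7=1, U8=0 → 0 — eliminated
  U7 stuck-at-1: U1=1, U2=1, U3=0, U4=0, U5=0, U6=1, U7=1 [stuck-at-1], U8=0 → 0 — eliminated
  U2 stuck-at-0: U1=1, U2=0 [stuck-at-0], U3=0, U4=0, U5=0, U6=1, U7=1, U8=1 → 1 — matches
Only U2 stuck-at-0 reproduces the observed 1.

U2 stuck-at-0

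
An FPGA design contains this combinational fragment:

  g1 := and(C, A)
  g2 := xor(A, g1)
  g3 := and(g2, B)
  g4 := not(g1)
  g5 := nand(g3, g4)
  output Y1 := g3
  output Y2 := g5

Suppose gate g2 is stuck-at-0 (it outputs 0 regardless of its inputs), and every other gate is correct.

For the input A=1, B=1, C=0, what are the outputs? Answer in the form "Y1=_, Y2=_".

Y1=0, Y2=1

Propagate with g2 forced: g1=0, g2=0 [stuck-at-0], g3=0, g4=1, g5=1.
So the outputs are Y1=0, Y2=1. (Without the fault they would be Y1=1, Y2=0.)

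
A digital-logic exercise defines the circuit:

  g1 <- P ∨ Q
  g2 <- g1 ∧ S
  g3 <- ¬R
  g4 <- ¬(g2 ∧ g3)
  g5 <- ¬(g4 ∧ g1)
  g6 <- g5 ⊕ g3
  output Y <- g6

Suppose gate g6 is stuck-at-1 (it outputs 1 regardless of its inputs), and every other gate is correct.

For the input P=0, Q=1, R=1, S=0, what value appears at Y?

Propagate with g6 forced: g1=1, g2=0, g3=0, g4=1, g5=0, g6=1 [stuck-at-1].
So Y = 1. (Without the fault it would be 0.)

1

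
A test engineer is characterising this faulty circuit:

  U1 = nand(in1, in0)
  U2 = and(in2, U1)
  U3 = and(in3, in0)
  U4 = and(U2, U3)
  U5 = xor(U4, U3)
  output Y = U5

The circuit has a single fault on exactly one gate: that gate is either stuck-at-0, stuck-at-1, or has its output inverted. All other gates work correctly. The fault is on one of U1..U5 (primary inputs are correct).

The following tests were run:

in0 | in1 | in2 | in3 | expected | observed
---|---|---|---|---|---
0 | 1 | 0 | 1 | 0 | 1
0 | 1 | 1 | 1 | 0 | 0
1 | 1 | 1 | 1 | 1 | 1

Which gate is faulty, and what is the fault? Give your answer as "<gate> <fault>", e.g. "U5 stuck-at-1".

Fault-free values for test 1 (in0=0, in1=1, in2=0, in3=1): U1=1, U2=0, U3=0, U4=0, U5=0, giving Y=0. Observed 1.
Test 1: faults giving observed 1 are {U3 stuck-at-1, U3 inverted output, U4 stuck-at-1, U4 inverted output, U5 stuck-at-1, U5 inverted output}.
Test 2 (in0=0, in1=1, in2=1, in3=1): fault-free U1=1, U2=1, U3=0, U4=0, U5=0 → 0; observed 0. Eliminates U4 stuck-at-1, U4 inverted output, U5 stuck-at-1, U5 inverted output.
Test 3 (in0=1, in1=1, in2=1, in3=1): fault-free U1=0, U2=0, U3=1, U4=0, U5=1 → 1; observed 1. Eliminates U3 inverted output.
Only U3 stuck-at-1 is consistent with every test.

U3 stuck-at-1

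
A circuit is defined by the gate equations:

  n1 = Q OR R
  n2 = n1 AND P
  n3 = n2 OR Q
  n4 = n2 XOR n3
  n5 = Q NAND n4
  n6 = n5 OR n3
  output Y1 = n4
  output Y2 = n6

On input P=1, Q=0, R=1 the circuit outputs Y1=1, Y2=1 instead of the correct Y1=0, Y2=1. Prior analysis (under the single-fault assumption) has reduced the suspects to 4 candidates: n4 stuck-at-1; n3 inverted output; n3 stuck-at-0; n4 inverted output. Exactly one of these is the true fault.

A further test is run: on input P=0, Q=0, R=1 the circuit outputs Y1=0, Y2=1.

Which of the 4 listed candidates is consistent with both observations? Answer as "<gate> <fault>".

n3 stuck-at-0

Evaluate each candidate on input P=0, Q=0, R=1:
  n4 stuck-at-1: n1=1, n2=0, n3=0, n4=1 [stuck-at-1], n5=1, n6=1 → Y1=1, Y2=1 — eliminated
  n3 inverted output: n1=1, n2=0, n3=1 [inverted output], n4=1, n5=1, n6=1 → Y1=1, Y2=1 — eliminated
  n3 stuck-at-0: n1=1, n2=0, n3=0 [stuck-at-0], n4=0, n5=1, n6=1 → Y1=0, Y2=1 — matches
  n4 inverted output: n1=1, n2=0, n3=0, n4=1 [inverted output], n5=1, n6=1 → Y1=1, Y2=1 — eliminated
Only n3 stuck-at-0 reproduces the observed Y1=0, Y2=1.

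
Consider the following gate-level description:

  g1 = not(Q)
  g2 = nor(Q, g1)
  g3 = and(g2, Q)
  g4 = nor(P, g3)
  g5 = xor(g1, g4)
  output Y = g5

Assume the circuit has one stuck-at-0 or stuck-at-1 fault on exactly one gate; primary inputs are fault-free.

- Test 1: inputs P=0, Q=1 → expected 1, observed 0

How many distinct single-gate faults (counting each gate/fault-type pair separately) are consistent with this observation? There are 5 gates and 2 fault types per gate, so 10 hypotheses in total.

Fault-free: g1=0, g2=0, g3=0, g4=1, g5=1 → 1. Observed 0.
  g1 stuck-at-0: output 1 ✗
  g1 stuck-at-1: output 0 ✓
  g2 stuck-at-0: output 1 ✗
  g2 stuck-at-1: output 0 ✓
  g3 stuck-at-0: output 1 ✗
  g3 stuck-at-1: output 0 ✓
  g4 stuck-at-0: output 0 ✓
  g4 stuck-at-1: output 1 ✗
  g5 stuck-at-0: output 0 ✓
  g5 stuck-at-1: output 1 ✗
Consistent faults: {g1 stuck-at-1, g2 stuck-at-1, g3 stuck-at-1, g4 stuck-at-0, g5 stuck-at-0} — 5 in all.

5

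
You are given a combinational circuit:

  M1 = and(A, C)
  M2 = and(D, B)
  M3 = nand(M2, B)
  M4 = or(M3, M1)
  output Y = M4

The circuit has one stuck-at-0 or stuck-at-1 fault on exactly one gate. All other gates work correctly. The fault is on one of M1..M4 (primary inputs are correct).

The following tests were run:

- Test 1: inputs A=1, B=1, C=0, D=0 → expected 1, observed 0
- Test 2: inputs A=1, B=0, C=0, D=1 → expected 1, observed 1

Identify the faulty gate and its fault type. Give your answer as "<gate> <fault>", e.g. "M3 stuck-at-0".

M2 stuck-at-1

Fault-free values for test 1 (A=1, B=1, C=0, D=0): M1=0, M2=0, M3=1, M4=1, giving Y=1. Observed 0.
Test 1: faults giving observed 0 are {M2 stuck-at-1, M3 stuck-at-0, M4 stuck-at-0}.
Test 2 (A=1, B=0, C=0, D=1): fault-free M1=0, M2=0, M3=1, M4=1 → 1; observed 1. Eliminates M3 stuck-at-0, M4 stuck-at-0.
Only M2 stuck-at-1 is consistent with every test.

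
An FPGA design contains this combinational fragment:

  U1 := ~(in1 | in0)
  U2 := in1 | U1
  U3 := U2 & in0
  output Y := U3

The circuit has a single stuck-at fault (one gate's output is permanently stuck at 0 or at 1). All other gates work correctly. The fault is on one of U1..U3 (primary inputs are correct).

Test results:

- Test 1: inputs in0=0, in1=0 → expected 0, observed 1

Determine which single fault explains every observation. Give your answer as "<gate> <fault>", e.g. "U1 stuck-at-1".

Fault-free values for test 1 (in0=0, in1=0): U1=1, U2=1, U3=0, giving Y=0. Observed 1.
Test 1: faults giving observed 1 are {U3 stuck-at-1}.
Only U3 stuck-at-1 is consistent with every test.

U3 stuck-at-1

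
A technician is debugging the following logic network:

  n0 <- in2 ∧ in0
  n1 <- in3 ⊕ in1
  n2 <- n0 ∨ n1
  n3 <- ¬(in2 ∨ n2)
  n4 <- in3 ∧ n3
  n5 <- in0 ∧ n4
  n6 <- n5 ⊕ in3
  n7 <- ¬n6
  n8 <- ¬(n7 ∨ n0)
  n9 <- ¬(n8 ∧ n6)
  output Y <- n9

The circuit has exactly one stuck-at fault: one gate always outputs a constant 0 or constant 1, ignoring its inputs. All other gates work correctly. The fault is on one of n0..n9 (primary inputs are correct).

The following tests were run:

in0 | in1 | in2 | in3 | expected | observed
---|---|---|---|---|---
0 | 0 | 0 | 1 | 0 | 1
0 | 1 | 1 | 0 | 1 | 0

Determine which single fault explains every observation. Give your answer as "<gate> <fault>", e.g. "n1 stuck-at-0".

n5 stuck-at-1

Fault-free values for test 1 (in0=0, in1=0, in2=0, in3=1): n0=0, n1=1, n2=1, n3=0, n4=0, n5=0, n6=1, n7=0, n8=1, n9=0, giving Y=0. Observed 1.
Test 1: faults giving observed 1 are {n0 stuck-at-1, n5 stuck-at-1, n6 stuck-at-0, n7 stuck-at-1, n8 stuck-at-0, n9 stuck-at-1}.
Test 2 (in0=0, in1=1, in2=1, in3=0): fault-free n0=0, n1=1, n2=1, n3=0, n4=0, n5=0, n6=0, n7=1, n8=0, n9=1 → 1; observed 0. Eliminates n0 stuck-at-1, n6 stuck-at-0, n7 stuck-at-1, n8 stuck-at-0, n9 stuck-at-1.
Only n5 stuck-at-1 is consistent with every test.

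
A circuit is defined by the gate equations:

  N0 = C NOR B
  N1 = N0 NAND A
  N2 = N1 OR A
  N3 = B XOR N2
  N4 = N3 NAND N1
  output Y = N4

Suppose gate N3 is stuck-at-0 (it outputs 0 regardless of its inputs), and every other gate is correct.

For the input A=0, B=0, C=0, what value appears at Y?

1

Propagate with N3 forced: N0=1, N1=1, N2=1, N3=0 [stuck-at-0], N4=1.
So Y = 1. (Without the fault it would be 0.)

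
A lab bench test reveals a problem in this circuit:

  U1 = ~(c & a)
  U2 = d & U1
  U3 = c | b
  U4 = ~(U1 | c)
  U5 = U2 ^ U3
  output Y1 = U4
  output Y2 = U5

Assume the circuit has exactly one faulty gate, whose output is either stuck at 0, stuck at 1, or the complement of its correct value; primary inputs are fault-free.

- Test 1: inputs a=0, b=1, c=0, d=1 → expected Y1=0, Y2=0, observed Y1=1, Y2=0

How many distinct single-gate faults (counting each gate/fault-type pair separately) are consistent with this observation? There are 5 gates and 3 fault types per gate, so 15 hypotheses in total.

Fault-free: U1=1, U2=1, U3=1, U4=0, U5=0 → Y1=0, Y2=0. Observed Y1=1, Y2=0.
  U1: none of the 3 fault types match ✗
  U2: none of the 3 fault types match ✗
  U3: none of the 3 fault types match ✗
  U4: stuck-at-1, inverted output ✓; others ✗
  U5: none of the 3 fault types match ✗
Consistent faults: {U4 stuck-at-1, U4 inverted output} — 2 in all.

2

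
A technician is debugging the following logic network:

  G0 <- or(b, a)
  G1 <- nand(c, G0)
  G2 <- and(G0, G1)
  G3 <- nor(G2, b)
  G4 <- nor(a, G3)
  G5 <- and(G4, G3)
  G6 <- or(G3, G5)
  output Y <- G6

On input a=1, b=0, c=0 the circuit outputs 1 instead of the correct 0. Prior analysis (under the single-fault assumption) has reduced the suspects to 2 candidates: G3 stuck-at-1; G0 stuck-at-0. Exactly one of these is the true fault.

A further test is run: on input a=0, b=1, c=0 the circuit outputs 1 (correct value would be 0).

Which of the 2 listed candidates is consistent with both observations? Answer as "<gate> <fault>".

G3 stuck-at-1

Evaluate each candidate on input a=0, b=1, c=0:
  G3 stuck-at-1: G0=1, G1=1, G2=1, G3=1 [stuck-at-1], G4=0, G5=0, G6=1 → 1 — matches
  G0 stuck-at-0: G0=0 [stuck-at-0], G1=1, G2=0, G3=0, G4=1, G5=0, G6=0 → 0 — eliminated
Only G3 stuck-at-1 reproduces the observed 1.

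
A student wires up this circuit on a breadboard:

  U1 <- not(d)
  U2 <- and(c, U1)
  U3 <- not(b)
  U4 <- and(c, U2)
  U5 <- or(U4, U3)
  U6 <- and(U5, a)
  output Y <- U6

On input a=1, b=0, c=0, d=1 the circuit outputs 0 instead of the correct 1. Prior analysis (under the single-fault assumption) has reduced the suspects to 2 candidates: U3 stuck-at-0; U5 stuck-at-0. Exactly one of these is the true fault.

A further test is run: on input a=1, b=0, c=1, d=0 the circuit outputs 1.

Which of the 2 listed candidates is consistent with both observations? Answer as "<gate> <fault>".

Evaluate each candidate on input a=1, b=0, c=1, d=0:
  U3 stuck-at-0: U1=1, U2=1, U3=0 [stuck-at-0], U4=1, U5=1, U6=1 → 1 — matches
  U5 stuck-at-0: U1=1, U2=1, U3=1, U4=1, U5=0 [stuck-at-0], U6=0 → 0 — eliminated
Only U3 stuck-at-0 reproduces the observed 1.

U3 stuck-at-0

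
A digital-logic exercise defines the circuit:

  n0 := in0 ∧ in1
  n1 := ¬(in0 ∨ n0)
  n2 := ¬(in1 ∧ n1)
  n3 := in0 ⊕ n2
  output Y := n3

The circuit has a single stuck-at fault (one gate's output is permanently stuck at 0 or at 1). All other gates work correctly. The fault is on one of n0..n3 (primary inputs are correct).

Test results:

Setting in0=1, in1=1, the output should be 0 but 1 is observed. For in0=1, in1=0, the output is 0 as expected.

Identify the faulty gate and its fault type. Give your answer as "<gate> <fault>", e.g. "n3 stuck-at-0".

Fault-free values for test 1 (in0=1, in1=1): n0=1, n1=0, n2=1, n3=0, giving Y=0. Observed 1.
Test 1: faults giving observed 1 are {n1 stuck-at-1, n2 stuck-at-0, n3 stuck-at-1}.
Test 2 (in0=1, in1=0): fault-free n0=0, n1=0, n2=1, n3=0 → 0; observed 0. Eliminates n2 stuck-at-0, n3 stuck-at-1.
Only n1 stuck-at-1 is consistent with every test.

n1 stuck-at-1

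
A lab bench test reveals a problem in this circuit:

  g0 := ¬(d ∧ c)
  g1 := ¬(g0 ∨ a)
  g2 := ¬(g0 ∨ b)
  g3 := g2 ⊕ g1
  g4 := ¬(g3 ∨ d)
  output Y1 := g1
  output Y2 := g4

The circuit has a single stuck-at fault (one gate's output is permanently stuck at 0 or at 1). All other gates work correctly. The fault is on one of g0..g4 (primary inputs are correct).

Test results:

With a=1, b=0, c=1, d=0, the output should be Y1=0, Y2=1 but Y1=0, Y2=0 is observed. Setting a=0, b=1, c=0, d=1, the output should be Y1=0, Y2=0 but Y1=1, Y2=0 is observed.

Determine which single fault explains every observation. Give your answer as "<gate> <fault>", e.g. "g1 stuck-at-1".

Fault-free values for test 1 (a=1, b=0, c=1, d=0): g0=1, g1=0, g2=0, g3=0, g4=1, giving Y1=0, Y2=1. Observed Y1=0, Y2=0.
Test 1: faults giving observed Y1=0, Y2=0 are {g0 stuck-at-0, g2 stuck-at-1, g3 stuck-at-1, g4 stuck-at-0}.
Test 2 (a=0, b=1, c=0, d=1): fault-free g0=1, g1=0, g2=0, g3=0, g4=0 → Y1=0, Y2=0; observed Y1=1, Y2=0. Eliminates g2 stuck-at-1, g3 stuck-at-1, g4 stuck-at-0.
Only g0 stuck-at-0 is consistent with every test.

g0 stuck-at-0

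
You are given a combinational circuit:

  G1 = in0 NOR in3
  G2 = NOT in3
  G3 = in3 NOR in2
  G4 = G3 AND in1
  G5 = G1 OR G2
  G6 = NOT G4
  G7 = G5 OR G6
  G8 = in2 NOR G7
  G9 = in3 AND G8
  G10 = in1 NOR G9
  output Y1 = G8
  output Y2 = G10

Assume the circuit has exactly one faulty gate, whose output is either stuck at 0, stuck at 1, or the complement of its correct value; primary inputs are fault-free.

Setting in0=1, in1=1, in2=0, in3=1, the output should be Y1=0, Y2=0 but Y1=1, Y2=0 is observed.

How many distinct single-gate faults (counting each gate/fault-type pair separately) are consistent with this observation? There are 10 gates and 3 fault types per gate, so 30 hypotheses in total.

Fault-free: G1=0, G2=0, G3=0, G4=0, G5=0, G6=1, G7=1, G8=0, G9=0, G10=0 → Y1=0, Y2=0. Observed Y1=1, Y2=0.
  G1: none of the 3 fault types match ✗
  G2: none of the 3 fault types match ✗
  G3: stuck-at-1, inverted output ✓; others ✗
  G4: stuck-at-1, inverted output ✓; others ✗
  G5: none of the 3 fault types match ✗
  G6: stuck-at-0, inverted output ✓; others ✗
  G7: stuck-at-0, inverted output ✓; others ✗
  G8: stuck-at-1, inverted output ✓; others ✗
  G9: none of the 3 fault types match ✗
  G10: none of the 3 fault types match ✗
Consistent faults: {G3 stuck-at-1, G3 inverted output, G4 stuck-at-1, G4 inverted output, G6 stuck-at-0, G6 inverted output, G7 stuck-at-0, G7 inverted output, G8 stuck-at-1, G8 inverted output} — 10 in all.

10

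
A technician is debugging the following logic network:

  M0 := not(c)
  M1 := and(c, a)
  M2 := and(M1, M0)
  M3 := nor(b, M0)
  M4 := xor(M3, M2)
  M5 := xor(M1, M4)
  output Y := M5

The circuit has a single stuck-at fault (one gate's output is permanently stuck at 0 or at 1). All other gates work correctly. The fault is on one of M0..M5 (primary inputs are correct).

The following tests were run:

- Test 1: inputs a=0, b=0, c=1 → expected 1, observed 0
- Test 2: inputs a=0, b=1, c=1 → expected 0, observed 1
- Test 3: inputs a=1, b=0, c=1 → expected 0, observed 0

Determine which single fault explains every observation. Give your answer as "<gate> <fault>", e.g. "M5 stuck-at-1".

Fault-free values for test 1 (a=0, b=0, c=1): M0=0, M1=0, M2=0, M3=1, M4=1, M5=1, giving Y=1. Observed 0.
Test 1: faults giving observed 0 are {M0 stuck-at-1, M1 stuck-at-1, M2 stuck-at-1, M3 stuck-at-0, M4 stuck-at-0, M5 stuck-at-0}.
Test 2 (a=0, b=1, c=1): fault-free M0=0, M1=0, M2=0, M3=0, M4=0, M5=0 → 0; observed 1. Eliminates M0 stuck-at-1, M3 stuck-at-0, M4 stuck-at-0, M5 stuck-at-0.
Test 3 (a=1, b=0, c=1): fault-free M0=0, M1=1, M2=0, M3=1, M4=1, M5=0 → 0; observed 0. Eliminates M2 stuck-at-1.
Only M1 stuck-at-1 is consistent with every test.

M1 stuck-at-1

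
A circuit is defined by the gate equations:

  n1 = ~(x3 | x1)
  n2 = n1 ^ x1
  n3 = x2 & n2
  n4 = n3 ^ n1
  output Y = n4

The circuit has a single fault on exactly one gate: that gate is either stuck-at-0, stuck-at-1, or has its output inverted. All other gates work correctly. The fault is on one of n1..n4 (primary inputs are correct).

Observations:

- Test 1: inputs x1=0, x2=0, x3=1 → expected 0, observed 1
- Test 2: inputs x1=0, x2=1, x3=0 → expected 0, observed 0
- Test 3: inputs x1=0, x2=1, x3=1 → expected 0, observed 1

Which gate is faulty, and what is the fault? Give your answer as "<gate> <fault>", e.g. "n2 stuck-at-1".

n3 stuck-at-1

Fault-free values for test 1 (x1=0, x2=0, x3=1): n1=0, n2=0, n3=0, n4=0, giving Y=0. Observed 1.
Test 1: faults giving observed 1 are {n1 stuck-at-1, n1 inverted output, n3 stuck-at-1, n3 inverted output, n4 stuck-at-1, n4 inverted output}.
Test 2 (x1=0, x2=1, x3=0): fault-free n1=1, n2=1, n3=1, n4=0 → 0; observed 0. Eliminates n3 inverted output, n4 stuck-at-1, n4 inverted output.
Test 3 (x1=0, x2=1, x3=1): fault-free n1=0, n2=0, n3=0, n4=0 → 0; observed 1. Eliminates n1 stuck-at-1, n1 inverted output.
Only n3 stuck-at-1 is consistent with every test.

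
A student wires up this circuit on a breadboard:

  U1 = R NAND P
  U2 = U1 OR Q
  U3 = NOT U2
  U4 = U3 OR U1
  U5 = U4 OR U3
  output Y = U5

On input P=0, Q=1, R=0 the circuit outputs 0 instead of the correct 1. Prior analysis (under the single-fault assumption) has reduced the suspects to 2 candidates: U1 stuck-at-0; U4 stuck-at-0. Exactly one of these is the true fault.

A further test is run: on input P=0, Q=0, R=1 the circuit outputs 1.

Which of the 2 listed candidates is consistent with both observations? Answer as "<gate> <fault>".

Evaluate each candidate on input P=0, Q=0, R=1:
  U1 stuck-at-0: U1=0 [stuck-at-0], U2=0, U3=1, U4=1, U5=1 → 1 — matches
  U4 stuck-at-0: U1=1, U2=1, U3=0, U4=0 [stuck-at-0], U5=0 → 0 — eliminated
Only U1 stuck-at-0 reproduces the observed 1.

U1 stuck-at-0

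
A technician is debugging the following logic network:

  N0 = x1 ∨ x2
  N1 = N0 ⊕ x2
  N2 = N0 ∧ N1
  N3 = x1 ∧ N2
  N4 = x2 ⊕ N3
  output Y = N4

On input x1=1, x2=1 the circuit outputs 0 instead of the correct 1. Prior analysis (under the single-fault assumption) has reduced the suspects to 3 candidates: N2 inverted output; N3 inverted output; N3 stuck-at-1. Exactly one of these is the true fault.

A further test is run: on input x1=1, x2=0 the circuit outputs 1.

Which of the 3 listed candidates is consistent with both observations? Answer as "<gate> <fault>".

Evaluate each candidate on input x1=1, x2=0:
  N2 inverted output: N0=1, N1=1, N2=0 [inverted output], N3=0, N4=0 → 0 — eliminated
  N3 inverted output: N0=1, N1=1, N2=1, N3=0 [inverted output], N4=0 → 0 — eliminated
  N3 stuck-at-1: N0=1, N1=1, N2=1, N3=1 [stuck-at-1], N4=1 → 1 — matches
Only N3 stuck-at-1 reproduces the observed 1.

N3 stuck-at-1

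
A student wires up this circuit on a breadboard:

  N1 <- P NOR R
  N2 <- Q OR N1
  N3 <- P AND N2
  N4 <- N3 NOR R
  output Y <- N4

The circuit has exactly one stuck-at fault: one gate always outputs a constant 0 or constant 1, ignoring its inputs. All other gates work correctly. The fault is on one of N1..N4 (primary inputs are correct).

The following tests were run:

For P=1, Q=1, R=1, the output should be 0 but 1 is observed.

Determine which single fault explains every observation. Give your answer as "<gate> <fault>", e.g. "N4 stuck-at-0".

Fault-free values for test 1 (P=1, Q=1, R=1): N1=0, N2=1, N3=1, N4=0, giving Y=0. Observed 1.
Test 1: faults giving observed 1 are {N4 stuck-at-1}.
Only N4 stuck-at-1 is consistent with every test.

N4 stuck-at-1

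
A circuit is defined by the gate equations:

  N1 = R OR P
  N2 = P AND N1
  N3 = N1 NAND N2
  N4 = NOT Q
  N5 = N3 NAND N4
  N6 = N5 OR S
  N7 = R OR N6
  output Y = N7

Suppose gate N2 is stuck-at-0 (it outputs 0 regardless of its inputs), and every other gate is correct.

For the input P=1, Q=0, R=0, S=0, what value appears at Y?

0

Propagate with N2 forced: N1=1, N2=0 [stuck-at-0], N3=1, N4=1, N5=0, N6=0, N7=0.
So Y = 0. (Without the fault it would be 1.)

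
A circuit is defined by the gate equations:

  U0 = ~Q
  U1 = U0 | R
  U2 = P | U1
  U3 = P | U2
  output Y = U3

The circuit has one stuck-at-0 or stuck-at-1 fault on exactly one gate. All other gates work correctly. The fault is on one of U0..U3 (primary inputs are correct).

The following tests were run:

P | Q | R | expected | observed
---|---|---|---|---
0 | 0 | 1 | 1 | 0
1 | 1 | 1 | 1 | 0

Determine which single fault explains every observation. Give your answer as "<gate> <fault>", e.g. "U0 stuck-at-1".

Fault-free values for test 1 (P=0, Q=0, R=1): U0=1, U1=1, U2=1, U3=1, giving Y=1. Observed 0.
Test 1: faults giving observed 0 are {U1 stuck-at-0, U2 stuck-at-0, U3 stuck-at-0}.
Test 2 (P=1, Q=1, R=1): fault-free U0=0, U1=1, U2=1, U3=1 → 1; observed 0. Eliminates U1 stuck-at-0, U2 stuck-at-0.
Only U3 stuck-at-0 is consistent with every test.

U3 stuck-at-0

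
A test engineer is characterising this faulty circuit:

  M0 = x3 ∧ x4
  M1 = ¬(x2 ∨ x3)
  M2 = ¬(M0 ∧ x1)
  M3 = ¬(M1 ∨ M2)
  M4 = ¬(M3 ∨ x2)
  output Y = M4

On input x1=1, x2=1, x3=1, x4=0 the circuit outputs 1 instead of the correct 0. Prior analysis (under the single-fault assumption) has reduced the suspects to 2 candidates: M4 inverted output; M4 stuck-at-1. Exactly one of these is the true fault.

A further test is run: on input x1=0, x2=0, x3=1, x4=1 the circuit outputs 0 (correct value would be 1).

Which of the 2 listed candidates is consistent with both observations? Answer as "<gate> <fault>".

Evaluate each candidate on input x1=0, x2=0, x3=1, x4=1:
  M4 inverted output: M0=1, M1=0, M2=1, M3=0, M4=0 [inverted output] → 0 — matches
  M4 stuck-at-1: M0=1, M1=0, M2=1, M3=0, M4=1 [stuck-at-1] → 1 — eliminated
Only M4 inverted output reproduces the observed 0.

M4 inverted output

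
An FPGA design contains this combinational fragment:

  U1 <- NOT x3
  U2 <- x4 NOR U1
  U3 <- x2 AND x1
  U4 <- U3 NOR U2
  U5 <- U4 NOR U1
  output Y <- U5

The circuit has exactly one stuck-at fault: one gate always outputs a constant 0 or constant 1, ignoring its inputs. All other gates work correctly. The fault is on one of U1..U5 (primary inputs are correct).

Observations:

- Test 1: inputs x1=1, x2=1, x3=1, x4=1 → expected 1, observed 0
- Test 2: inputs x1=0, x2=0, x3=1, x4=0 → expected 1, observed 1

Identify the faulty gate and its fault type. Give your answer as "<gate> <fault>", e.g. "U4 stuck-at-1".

U3 stuck-at-0

Fault-free values for test 1 (x1=1, x2=1, x3=1, x4=1): U1=0, U2=0, U3=1, U4=0, U5=1, giving Y=1. Observed 0.
Test 1: faults giving observed 0 are {U1 stuck-at-1, U3 stuck-at-0, U4 stuck-at-1, U5 stuck-at-0}.
Test 2 (x1=0, x2=0, x3=1, x4=0): fault-free U1=0, U2=1, U3=0, U4=0, U5=1 → 1; observed 1. Eliminates U1 stuck-at-1, U4 stuck-at-1, U5 stuck-at-0.
Only U3 stuck-at-0 is consistent with every test.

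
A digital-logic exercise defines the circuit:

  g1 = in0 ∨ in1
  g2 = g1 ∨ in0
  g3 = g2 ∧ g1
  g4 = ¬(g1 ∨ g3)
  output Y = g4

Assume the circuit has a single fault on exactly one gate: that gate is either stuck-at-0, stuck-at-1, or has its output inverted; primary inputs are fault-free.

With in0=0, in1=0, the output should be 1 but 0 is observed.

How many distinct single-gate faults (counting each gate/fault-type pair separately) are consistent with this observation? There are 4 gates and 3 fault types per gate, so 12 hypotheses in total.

Fault-free: g1=0, g2=0, g3=0, g4=1 → 1. Observed 0.
  g1 stuck-at-0: output 1 ✗
  g1 stuck-at-1: output 0 ✓
  g1 inverted output: output 0 ✓
  g2 stuck-at-0: output 1 ✗
  g2 stuck-at-1: output 1 ✗
  g2 inverted output: output 1 ✗
  g3 stuck-at-0: output 1 ✗
  g3 stuck-at-1: output 0 ✓
  g3 inverted output: output 0 ✓
  g4 stuck-at-0: output 0 ✓
  g4 stuck-at-1: output 1 ✗
  g4 inverted output: output 0 ✓
Consistent faults: {g1 stuck-at-1, g1 inverted output, g3 stuck-at-1, g3 inverted output, g4 stuck-at-0, g4 inverted output} — 6 in all.

6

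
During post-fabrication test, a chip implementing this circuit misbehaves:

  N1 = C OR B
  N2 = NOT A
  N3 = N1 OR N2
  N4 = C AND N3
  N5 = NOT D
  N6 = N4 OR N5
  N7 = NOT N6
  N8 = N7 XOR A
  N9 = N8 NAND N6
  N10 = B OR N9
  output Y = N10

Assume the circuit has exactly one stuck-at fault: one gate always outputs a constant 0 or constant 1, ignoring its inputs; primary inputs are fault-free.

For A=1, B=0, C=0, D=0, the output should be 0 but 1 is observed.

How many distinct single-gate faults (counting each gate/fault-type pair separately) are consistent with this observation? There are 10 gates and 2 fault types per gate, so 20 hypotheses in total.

6

Fault-free: N1=0, N2=0, N3=0, N4=0, N5=1, N6=1, N7=0, N8=1, N9=0, N10=0 → 0. Observed 1.
  N1: none of the 2 fault types match ✗
  N2: none of the 2 fault types match ✗
  N3: none of the 2 fault types match ✗
  N4: none of the 2 fault types match ✗
  N5: stuck-at-0 ✓; others ✗
  N6: stuck-at-0 ✓; others ✗
  N7: stuck-at-1 ✓; others ✗
  N8: stuck-at-0 ✓; others ✗
  N9: stuck-at-1 ✓; others ✗
  N10: stuck-at-1 ✓; others ✗
Consistent faults: {N5 stuck-at-0, N6 stuck-at-0, N7 stuck-at-1, N8 stuck-at-0, N9 stuck-at-1, N10 stuck-at-1} — 6 in all.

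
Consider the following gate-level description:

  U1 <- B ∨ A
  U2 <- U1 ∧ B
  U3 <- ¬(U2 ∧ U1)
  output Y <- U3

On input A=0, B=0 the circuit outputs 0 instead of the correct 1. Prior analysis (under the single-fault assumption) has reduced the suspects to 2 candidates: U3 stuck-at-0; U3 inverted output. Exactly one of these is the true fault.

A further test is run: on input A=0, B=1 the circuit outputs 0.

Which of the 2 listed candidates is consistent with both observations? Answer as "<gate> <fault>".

U3 stuck-at-0

Evaluate each candidate on input A=0, B=1:
  U3 stuck-at-0: U1=1, U2=1, U3=0 [stuck-at-0] → 0 — matches
  U3 inverted output: U1=1, U2=1, U3=1 [inverted output] → 1 — eliminated
Only U3 stuck-at-0 reproduces the observed 0.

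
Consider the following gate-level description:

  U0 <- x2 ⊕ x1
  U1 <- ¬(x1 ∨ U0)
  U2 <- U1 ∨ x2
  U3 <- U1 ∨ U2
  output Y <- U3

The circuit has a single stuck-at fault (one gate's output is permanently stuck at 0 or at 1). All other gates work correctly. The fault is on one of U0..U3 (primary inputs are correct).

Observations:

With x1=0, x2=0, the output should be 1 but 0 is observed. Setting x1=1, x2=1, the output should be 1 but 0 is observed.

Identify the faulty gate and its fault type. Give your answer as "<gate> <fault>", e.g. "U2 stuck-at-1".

Fault-free values for test 1 (x1=0, x2=0): U0=0, U1=1, U2=1, U3=1, giving Y=1. Observed 0.
Test 1: faults giving observed 0 are {U0 stuck-at-1, U1 stuck-at-0, U3 stuck-at-0}.
Test 2 (x1=1, x2=1): fault-free U0=0, U1=0, U2=1, U3=1 → 1; observed 0. Eliminates U0 stuck-at-1, U1 stuck-at-0.
Only U3 stuck-at-0 is consistent with every test.

U3 stuck-at-0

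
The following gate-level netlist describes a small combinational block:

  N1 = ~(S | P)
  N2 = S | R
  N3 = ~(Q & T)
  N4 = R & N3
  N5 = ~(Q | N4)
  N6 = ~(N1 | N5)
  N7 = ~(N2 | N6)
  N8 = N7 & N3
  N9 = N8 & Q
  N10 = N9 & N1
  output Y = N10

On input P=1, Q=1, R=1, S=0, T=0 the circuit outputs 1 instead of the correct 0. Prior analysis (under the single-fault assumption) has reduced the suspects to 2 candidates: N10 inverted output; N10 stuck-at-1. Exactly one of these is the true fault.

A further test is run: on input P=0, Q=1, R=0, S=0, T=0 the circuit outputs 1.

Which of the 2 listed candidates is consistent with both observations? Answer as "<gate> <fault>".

Evaluate each candidate on input P=0, Q=1, R=0, S=0, T=0:
  N10 inverted output: N1=1, N2=0, N3=1, N4=0, N5=0, N6=0, N7=1, N8=1, N9=1, N10=0 [inverted output] → 0 — eliminated
  N10 stuck-at-1: N1=1, N2=0, N3=1, N4=0, N5=0, N6=0, N7=1, N8=1, N9=1, N10=1 [stuck-at-1] → 1 — matches
Only N10 stuck-at-1 reproduces the observed 1.

N10 stuck-at-1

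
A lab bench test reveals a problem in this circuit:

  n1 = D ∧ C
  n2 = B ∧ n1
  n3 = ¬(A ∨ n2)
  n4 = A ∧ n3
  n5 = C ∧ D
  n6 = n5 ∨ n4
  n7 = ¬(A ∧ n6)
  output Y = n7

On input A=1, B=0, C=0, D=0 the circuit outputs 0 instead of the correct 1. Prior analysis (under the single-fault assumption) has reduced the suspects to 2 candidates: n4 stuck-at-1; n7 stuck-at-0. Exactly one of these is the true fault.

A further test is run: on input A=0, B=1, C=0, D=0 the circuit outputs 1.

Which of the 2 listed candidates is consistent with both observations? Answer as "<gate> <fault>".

Evaluate each candidate on input A=0, B=1, C=0, D=0:
  n4 stuck-at-1: n1=0, n2=0, n3=1, n4=1 [stuck-at-1], n5=0, n6=1, n7=1 → 1 — matches
  n7 stuck-at-0: n1=0, n2=0, n3=1, n4=0, n5=0, n6=0, n7=0 [stuck-at-0] → 0 — eliminated
Only n4 stuck-at-1 reproduces the observed 1.

n4 stuck-at-1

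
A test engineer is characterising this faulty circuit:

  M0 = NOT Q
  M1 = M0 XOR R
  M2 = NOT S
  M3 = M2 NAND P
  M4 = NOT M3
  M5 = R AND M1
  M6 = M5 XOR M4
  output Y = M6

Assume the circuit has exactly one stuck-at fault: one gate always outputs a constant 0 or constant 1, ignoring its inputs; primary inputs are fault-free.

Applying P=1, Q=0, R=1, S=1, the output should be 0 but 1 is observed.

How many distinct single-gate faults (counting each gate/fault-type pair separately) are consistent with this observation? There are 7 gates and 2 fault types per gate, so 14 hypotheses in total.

Fault-free: M0=1, M1=0, M2=0, M3=1, M4=0, M5=0, M6=0 → 0. Observed 1.
  M0 stuck-at-0: output 1 ✓
  M0 stuck-at-1: output 0 ✗
  M1 stuck-at-0: output 0 ✗
  M1 stuck-at-1: output 1 ✓
  M2 stuck-at-0: output 0 ✗
  M2 stuck-at-1: output 1 ✓
  M3 stuck-at-0: output 1 ✓
  M3 stuck-at-1: output 0 ✗
  M4 stuck-at-0: output 0 ✗
  M4 stuck-at-1: output 1 ✓
  M5 stuck-at-0: output 0 ✗
  M5 stuck-at-1: output 1 ✓
  M6 stuck-at-0: output 0 ✗
  M6 stuck-at-1: output 1 ✓
Consistent faults: {M0 stuck-at-0, M1 stuck-at-1, M2 stuck-at-1, M3 stuck-at-0, M4 stuck-at-1, M5 stuck-at-1, M6 stuck-at-1} — 7 in all.

7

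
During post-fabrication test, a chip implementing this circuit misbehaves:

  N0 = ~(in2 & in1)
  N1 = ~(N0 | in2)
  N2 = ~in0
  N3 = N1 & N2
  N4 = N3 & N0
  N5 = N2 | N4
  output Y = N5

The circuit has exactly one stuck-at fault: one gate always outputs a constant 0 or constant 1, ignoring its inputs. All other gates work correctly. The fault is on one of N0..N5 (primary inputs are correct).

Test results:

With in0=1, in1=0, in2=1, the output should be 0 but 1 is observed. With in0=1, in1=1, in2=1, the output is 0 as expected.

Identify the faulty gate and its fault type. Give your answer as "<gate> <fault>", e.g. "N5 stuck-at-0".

Fault-free values for test 1 (in0=1, in1=0, in2=1): N0=1, N1=0, N2=0, N3=0, N4=0, N5=0, giving Y=0. Observed 1.
Test 1: faults giving observed 1 are {N2 stuck-at-1, N3 stuck-at-1, N4 stuck-at-1, N5 stuck-at-1}.
Test 2 (in0=1, in1=1, in2=1): fault-free N0=0, N1=0, N2=0, N3=0, N4=0, N5=0 → 0; observed 0. Eliminates N2 stuck-at-1, N4 stuck-at-1, N5 stuck-at-1.
Only N3 stuck-at-1 is consistent with every test.

N3 stuck-at-1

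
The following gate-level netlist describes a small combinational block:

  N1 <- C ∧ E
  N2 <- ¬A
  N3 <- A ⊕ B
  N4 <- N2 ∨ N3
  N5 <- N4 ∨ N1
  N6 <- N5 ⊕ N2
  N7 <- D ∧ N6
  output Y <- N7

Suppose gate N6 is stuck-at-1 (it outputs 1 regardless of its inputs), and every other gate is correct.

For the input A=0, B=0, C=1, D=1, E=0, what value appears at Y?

1

Propagate with N6 forced: N1=0, N2=1, N3=0, N4=1, N5=1, N6=1 [stuck-at-1], N7=1.
So Y = 1. (Without the fault it would be 0.)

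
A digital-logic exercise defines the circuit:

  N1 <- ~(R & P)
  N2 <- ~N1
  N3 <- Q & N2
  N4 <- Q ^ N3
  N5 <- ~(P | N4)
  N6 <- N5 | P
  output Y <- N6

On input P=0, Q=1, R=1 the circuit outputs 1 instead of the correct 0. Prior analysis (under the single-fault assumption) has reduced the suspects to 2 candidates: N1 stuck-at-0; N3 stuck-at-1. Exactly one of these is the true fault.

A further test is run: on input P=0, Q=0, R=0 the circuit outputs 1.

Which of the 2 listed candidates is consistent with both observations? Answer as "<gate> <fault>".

N1 stuck-at-0

Evaluate each candidate on input P=0, Q=0, R=0:
  N1 stuck-at-0: N1=0 [stuck-at-0], N2=1, N3=0, N4=0, N5=1, N6=1 → 1 — matches
  N3 stuck-at-1: N1=1, N2=0, N3=1 [stuck-at-1], N4=1, N5=0, N6=0 → 0 — eliminated
Only N1 stuck-at-0 reproduces the observed 1.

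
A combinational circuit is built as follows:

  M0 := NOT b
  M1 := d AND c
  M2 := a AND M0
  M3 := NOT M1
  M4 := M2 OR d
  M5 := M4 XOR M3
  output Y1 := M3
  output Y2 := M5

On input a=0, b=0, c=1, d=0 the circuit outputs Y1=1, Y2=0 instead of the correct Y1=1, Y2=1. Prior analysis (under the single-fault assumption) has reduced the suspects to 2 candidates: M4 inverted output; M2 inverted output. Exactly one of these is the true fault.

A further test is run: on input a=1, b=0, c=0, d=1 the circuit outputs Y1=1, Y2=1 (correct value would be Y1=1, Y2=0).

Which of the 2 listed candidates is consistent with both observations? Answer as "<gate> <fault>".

Evaluate each candidate on input a=1, b=0, c=0, d=1:
  M4 inverted output: M0=1, M1=0, M2=1, M3=1, M4=0 [inverted output], M5=1 → Y1=1, Y2=1 — matches
  M2 inverted output: M0=1, M1=0, M2=0 [inverted output], M3=1, M4=1, M5=0 → Y1=1, Y2=0 — eliminated
Only M4 inverted output reproduces the observed Y1=1, Y2=1.

M4 inverted output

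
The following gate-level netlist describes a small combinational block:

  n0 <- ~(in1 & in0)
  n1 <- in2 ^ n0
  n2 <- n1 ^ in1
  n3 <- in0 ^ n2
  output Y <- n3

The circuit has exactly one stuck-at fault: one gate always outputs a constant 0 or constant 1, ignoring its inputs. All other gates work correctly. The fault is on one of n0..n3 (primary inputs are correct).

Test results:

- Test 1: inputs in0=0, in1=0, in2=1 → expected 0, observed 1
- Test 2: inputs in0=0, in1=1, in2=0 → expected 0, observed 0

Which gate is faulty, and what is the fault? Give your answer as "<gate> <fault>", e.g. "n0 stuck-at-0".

Fault-free values for test 1 (in0=0, in1=0, in2=1): n0=1, n1=0, n2=0, n3=0, giving Y=0. Observed 1.
Test 1: faults giving observed 1 are {n0 stuck-at-0, n1 stuck-at-1, n2 stuck-at-1, n3 stuck-at-1}.
Test 2 (in0=0, in1=1, in2=0): fault-free n0=1, n1=1, n2=0, n3=0 → 0; observed 0. Eliminates n0 stuck-at-0, n2 stuck-at-1, n3 stuck-at-1.
Only n1 stuck-at-1 is consistent with every test.

n1 stuck-at-1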